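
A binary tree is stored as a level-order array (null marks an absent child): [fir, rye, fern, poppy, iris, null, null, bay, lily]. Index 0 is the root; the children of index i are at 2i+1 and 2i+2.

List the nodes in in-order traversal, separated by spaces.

In-order visits the left subtree, then the node, then the right subtree.
At fir: go left to rye.
  At rye: go left to poppy.
    At poppy: go left to bay.
      bay is a leaf — visit bay.
    Visit poppy.
    At poppy: go right to lily.
      lily is a leaf — visit lily.
  Visit rye.
  At rye: go right to iris.
    iris is a leaf — visit iris.
Visit fir.
At fir: go right to fern.
  fern is a leaf — visit fern.

bay poppy lily rye iris fir fern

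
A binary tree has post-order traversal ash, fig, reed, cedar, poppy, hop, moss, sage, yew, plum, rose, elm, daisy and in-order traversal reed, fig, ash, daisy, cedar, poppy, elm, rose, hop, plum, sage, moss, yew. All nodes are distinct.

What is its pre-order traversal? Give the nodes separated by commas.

The last element of post-order is the root; it splits in-order into left and right subtrees.
Root daisy: left subtree has 3 nodes {reed, fig, ash}, right has 9 {cedar, poppy, elm, rose, hop, plum, sage, moss, yew}.
  Root reed: left subtree has 0 nodes { }, right has 2 {fig, ash}.
    Root fig: left subtree has 0 nodes { }, right has 1 {ash}.
  Root elm: left subtree has 2 nodes {cedar, poppy}, right has 6 {rose, hop, plum, sage, moss, yew}.
    Root poppy: left subtree has 1 node {cedar}, right has 0 { }.
    Root rose: left subtree has 0 nodes { }, right has 5 {hop, plum, sage, moss, yew}.
      Root plum: left subtree has 1 node {hop}, right has 3 {sage, moss, yew}.
        Root yew: left subtree has 2 nodes {sage, moss}, right has 0 { }.
          Root sage: left subtree has 0 nodes { }, right has 1 {moss}.

daisy, reed, fig, ash, elm, poppy, cedar, rose, plum, hop, yew, sage, moss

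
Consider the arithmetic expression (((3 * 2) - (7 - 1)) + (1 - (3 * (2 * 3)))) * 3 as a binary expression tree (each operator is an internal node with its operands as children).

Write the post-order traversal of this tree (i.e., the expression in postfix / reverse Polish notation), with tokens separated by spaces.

Post-order on an expression tree gives postfix notation: for each operator, emit left operand, right operand, then the operator.

3 2 * 7 1 - - 1 3 2 3 * * - + 3 *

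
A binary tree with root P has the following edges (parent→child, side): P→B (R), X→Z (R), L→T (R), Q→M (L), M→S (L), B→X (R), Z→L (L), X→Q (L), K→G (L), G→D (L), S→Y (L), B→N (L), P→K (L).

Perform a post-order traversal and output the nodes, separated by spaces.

D G K N Y S M Q T L Z X B P

Post-order visits the left subtree, then the right subtree, then the node.
At P: go left to K.
  At K: go left to G.
    At G: go left to D.
      D is a leaf — visit D.
    At G: no right child.
    Visit G.
  At K: no right child.
  Visit K.
At P: go right to B.
  At B: go left to N.
    N is a leaf — visit N.
  At B: go right to X.
    At X: go left to Q.
      At Q: go left to M.
        At M: go left to S.
          At S: go left to Y.
            Y is a leaf — visit Y.
          At S: no right child.
          Visit S.
        At M: no right child.
        Visit M.
      At Q: no right child.
      Visit Q.
    At X: go right to Z.
      At Z: go left to L.
        At L: no left child.
        At L: go right to T.
          T is a leaf — visit T.
        Visit L.
      At Z: no right child.
      Visit Z.
    Visit X.
  Visit B.
Visit P.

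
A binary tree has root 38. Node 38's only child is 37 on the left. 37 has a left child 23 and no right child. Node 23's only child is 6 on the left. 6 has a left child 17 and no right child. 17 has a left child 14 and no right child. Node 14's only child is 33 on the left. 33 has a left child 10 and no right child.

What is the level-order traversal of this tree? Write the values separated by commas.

Level-order visits nodes level by level from the root, left to right within each level.
Level 0: 38
Level 1: 37
Level 2: 23
Level 3: 6
Level 4: 17
Level 5: 14
Level 6: 33
Level 7: 10

38, 37, 23, 6, 17, 14, 33, 10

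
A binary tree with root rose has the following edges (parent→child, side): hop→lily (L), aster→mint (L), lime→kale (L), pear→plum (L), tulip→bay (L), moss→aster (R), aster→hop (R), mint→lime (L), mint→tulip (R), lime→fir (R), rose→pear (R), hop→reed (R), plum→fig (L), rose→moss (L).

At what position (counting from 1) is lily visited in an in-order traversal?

9

In-order visits the left subtree, then the node, then the right subtree.
At rose: go left to moss.
  At moss: no left child.
  Visit moss.
  At moss: go right to aster.
    At aster: go left to mint.
      At mint: go left to lime.
        At lime: go left to kale.
          kale is a leaf — visit kale.
        Visit lime.
        At lime: go right to fir.
          fir is a leaf — visit fir.
      Visit mint.
      At mint: go right to tulip.
        At tulip: go left to bay.
          bay is a leaf — visit bay.
        Visit tulip.
        At tulip: no right child.
    Visit aster.
    At aster: go right to hop.
      At hop: go left to lily.
        lily is a leaf — visit lily.
      Visit hop.
      At hop: go right to reed.
        reed is a leaf — visit reed.
Visit rose.
At rose: go right to pear.
  At pear: go left to plum.
    At plum: go left to fig.
      fig is a leaf — visit fig.
    Visit plum.
    At plum: no right child.
  Visit pear.
  At pear: no right child.
Full in-order sequence: moss, kale, lime, fir, mint, bay, tulip, aster, lily, hop, reed, rose, fig, plum, pear.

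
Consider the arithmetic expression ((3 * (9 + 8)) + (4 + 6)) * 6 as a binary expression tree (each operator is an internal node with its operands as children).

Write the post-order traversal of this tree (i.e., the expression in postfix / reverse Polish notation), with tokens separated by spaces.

3 9 8 + * 4 6 + + 6 *

Post-order on an expression tree gives postfix notation: for each operator, emit left operand, right operand, then the operator.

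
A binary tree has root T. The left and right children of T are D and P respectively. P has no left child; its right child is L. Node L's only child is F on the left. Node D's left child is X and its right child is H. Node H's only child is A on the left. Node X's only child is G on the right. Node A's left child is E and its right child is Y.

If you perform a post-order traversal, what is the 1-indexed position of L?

9

Post-order visits the left subtree, then the right subtree, then the node.
At T: go left to D.
  At D: go left to X.
    At X: no left child.
    At X: go right to G.
      G is a leaf — visit G.
    Visit X.
  At D: go right to H.
    At H: go left to A.
      At A: go left to E.
        E is a leaf — visit E.
      At A: go right to Y.
        Y is a leaf — visit Y.
      Visit A.
    At H: no right child.
    Visit H.
  Visit D.
At T: go right to P.
  At P: no left child.
  At P: go right to L.
    At L: go left to F.
      F is a leaf — visit F.
    At L: no right child.
    Visit L.
  Visit P.
Visit T.
Full post-order sequence: G, X, E, Y, A, H, D, F, L, P, T.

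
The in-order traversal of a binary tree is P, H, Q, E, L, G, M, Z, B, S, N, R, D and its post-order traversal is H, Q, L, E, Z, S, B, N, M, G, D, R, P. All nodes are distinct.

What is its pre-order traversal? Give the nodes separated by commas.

The last element of post-order is the root; it splits in-order into left and right subtrees.
Root P: left subtree has 0 nodes { }, right has 12 {H, Q, E, L, G, M, Z, B, S, N, R, D}.
  Root R: left subtree has 10 nodes {H, Q, E, L, G, M, Z, B, S, N}, right has 1 {D}.
    Root G: left subtree has 4 nodes {H, Q, E, L}, right has 5 {M, Z, B, S, N}.
      Root E: left subtree has 2 nodes {H, Q}, right has 1 {L}.
        Root Q: left subtree has 1 node {H}, right has 0 { }.
      Root M: left subtree has 0 nodes { }, right has 4 {Z, B, S, N}.
        Root N: left subtree has 3 nodes {Z, B, S}, right has 0 { }.
          Root B: left subtree has 1 node {Z}, right has 1 {S}.

P, R, G, E, Q, H, L, M, N, B, Z, S, D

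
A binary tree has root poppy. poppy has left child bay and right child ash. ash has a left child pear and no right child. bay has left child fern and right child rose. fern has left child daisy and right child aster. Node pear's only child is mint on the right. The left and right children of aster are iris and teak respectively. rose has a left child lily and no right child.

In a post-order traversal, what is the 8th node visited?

Post-order visits the left subtree, then the right subtree, then the node.
At poppy: go left to bay.
  At bay: go left to fern.
    At fern: go left to daisy.
      daisy is a leaf — visit daisy.
    At fern: go right to aster.
      At aster: go left to iris.
        iris is a leaf — visit iris.
      At aster: go right to teak.
        teak is a leaf — visit teak.
      Visit aster.
    Visit fern.
  At bay: go right to rose.
    At rose: go left to lily.
      lily is a leaf — visit lily.
    At rose: no right child.
    Visit rose.
  Visit bay.
At poppy: go right to ash.
  At ash: go left to pear.
    At pear: no left child.
    At pear: go right to mint.
      mint is a leaf — visit mint.
    Visit pear.
  At ash: no right child.
  Visit ash.
Visit poppy.
Full post-order sequence: daisy, iris, teak, aster, fern, lily, rose, bay, mint, pear, ash, poppy.

bay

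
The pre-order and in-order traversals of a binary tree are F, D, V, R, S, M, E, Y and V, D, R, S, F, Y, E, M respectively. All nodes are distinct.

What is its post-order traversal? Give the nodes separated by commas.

V, S, R, D, Y, E, M, F

The first element of pre-order is the root; it splits in-order into left and right subtrees.
Root F: left subtree has 4 nodes {V, D, R, S}, right has 3 {Y, E, M}.
  Root D: left subtree has 1 node {V}, right has 2 {R, S}.
    Root R: left subtree has 0 nodes { }, right has 1 {S}.
  Root M: left subtree has 2 nodes {Y, E}, right has 0 { }.
    Root E: left subtree has 1 node {Y}, right has 0 { }.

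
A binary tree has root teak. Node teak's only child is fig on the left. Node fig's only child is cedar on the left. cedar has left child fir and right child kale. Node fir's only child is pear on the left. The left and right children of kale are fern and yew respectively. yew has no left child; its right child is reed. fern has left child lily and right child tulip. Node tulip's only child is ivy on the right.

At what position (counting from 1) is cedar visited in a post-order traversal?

Post-order visits the left subtree, then the right subtree, then the node.
At teak: go left to fig.
  At fig: go left to cedar.
    At cedar: go left to fir.
      At fir: go left to pear.
        pear is a leaf — visit pear.
      At fir: no right child.
      Visit fir.
    At cedar: go right to kale.
      At kale: go left to fern.
        At fern: go left to lily.
          lily is a leaf — visit lily.
        At fern: go right to tulip.
          At tulip: no left child.
          At tulip: go right to ivy.
            ivy is a leaf — visit ivy.
          Visit tulip.
        Visit fern.
      At kale: go right to yew.
        At yew: no left child.
        At yew: go right to reed.
          reed is a leaf — visit reed.
        Visit yew.
      Visit kale.
    Visit cedar.
  At fig: no right child.
  Visit fig.
At teak: no right child.
Visit teak.
Full post-order sequence: pear, fir, lily, ivy, tulip, fern, reed, yew, kale, cedar, fig, teak.

10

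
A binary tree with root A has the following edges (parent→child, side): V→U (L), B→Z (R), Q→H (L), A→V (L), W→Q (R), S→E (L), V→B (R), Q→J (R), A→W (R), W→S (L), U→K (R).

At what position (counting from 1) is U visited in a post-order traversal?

2

Post-order visits the left subtree, then the right subtree, then the node.
At A: go left to V.
  At V: go left to U.
    At U: no left child.
    At U: go right to K.
      K is a leaf — visit K.
    Visit U.
  At V: go right to B.
    At B: no left child.
    At B: go right to Z.
      Z is a leaf — visit Z.
    Visit B.
  Visit V.
At A: go right to W.
  At W: go left to S.
    At S: go left to E.
      E is a leaf — visit E.
    At S: no right child.
    Visit S.
  At W: go right to Q.
    At Q: go left to H.
      H is a leaf — visit H.
    At Q: go right to J.
      J is a leaf — visit J.
    Visit Q.
  Visit W.
Visit A.
Full post-order sequence: K, U, Z, B, V, E, S, H, J, Q, W, A.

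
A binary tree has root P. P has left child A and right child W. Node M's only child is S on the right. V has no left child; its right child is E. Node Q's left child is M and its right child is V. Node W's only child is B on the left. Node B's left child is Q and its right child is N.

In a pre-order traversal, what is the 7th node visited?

Pre-order visits the node, then its left subtree, then its right subtree.
Visit P.
At P: go left to A.
  A is a leaf — visit A.
At P: go right to W.
  Visit W.
  At W: go left to B.
    Visit B.
    At B: go left to Q.
      Visit Q.
      At Q: go left to M.
        Visit M.
        At M: no left child.
        At M: go right to S.
          S is a leaf — visit S.
      At Q: go right to V.
        Visit V.
        At V: no left child.
        At V: go right to E.
          E is a leaf — visit E.
    At B: go right to N.
      N is a leaf — visit N.
  At W: no right child.
Full pre-order sequence: P, A, W, B, Q, M, S, V, E, N.

S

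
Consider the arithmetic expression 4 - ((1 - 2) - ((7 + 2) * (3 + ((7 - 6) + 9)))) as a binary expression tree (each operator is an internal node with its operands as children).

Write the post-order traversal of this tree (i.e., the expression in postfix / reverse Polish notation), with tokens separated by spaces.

Post-order on an expression tree gives postfix notation: for each operator, emit left operand, right operand, then the operator.

4 1 2 - 7 2 + 3 7 6 - 9 + + * - -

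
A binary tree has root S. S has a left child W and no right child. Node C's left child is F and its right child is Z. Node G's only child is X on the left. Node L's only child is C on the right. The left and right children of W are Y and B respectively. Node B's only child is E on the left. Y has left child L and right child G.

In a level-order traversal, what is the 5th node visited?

L

Level-order visits nodes level by level from the root, left to right within each level.
Level 0: S
Level 1: W
Level 2: Y, B
Level 3: L, G, E
Level 4: C, X
Level 5: F, Z
Full level-order sequence: S, W, Y, B, L, G, E, C, X, F, Z.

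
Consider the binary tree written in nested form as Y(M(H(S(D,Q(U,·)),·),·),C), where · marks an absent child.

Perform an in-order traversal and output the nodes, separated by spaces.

In-order visits the left subtree, then the node, then the right subtree.
At Y: go left to M.
  At M: go left to H.
    At H: go left to S.
      At S: go left to D.
        D is a leaf — visit D.
      Visit S.
      At S: go right to Q.
        At Q: go left to U.
          U is a leaf — visit U.
        Visit Q.
        At Q: no right child.
    Visit H.
    At H: no right child.
  Visit M.
  At M: no right child.
Visit Y.
At Y: go right to C.
  C is a leaf — visit C.

D S U Q H M Y C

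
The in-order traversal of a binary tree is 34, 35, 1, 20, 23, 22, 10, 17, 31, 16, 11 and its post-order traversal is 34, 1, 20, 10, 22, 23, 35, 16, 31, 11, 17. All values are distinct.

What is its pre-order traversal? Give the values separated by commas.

17, 35, 34, 23, 20, 1, 22, 10, 11, 31, 16

The last element of post-order is the root; it splits in-order into left and right subtrees.
Root 17: left subtree has 7 nodes {34, 35, 1, 20, 23, 22, 10}, right has 3 {31, 16, 11}.
  Root 35: left subtree has 1 node {34}, right has 5 {1, 20, 23, 22, 10}.
    Root 23: left subtree has 2 nodes {1, 20}, right has 2 {22, 10}.
      Root 20: left subtree has 1 node {1}, right has 0 { }.
      Root 22: left subtree has 0 nodes { }, right has 1 {10}.
  Root 11: left subtree has 2 nodes {31, 16}, right has 0 { }.
    Root 31: left subtree has 0 nodes { }, right has 1 {16}.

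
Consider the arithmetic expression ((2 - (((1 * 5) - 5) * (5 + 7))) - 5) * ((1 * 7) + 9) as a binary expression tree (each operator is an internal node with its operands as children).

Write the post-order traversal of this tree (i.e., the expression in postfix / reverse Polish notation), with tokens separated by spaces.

Post-order on an expression tree gives postfix notation: for each operator, emit left operand, right operand, then the operator.

2 1 5 * 5 - 5 7 + * - 5 - 1 7 * 9 + *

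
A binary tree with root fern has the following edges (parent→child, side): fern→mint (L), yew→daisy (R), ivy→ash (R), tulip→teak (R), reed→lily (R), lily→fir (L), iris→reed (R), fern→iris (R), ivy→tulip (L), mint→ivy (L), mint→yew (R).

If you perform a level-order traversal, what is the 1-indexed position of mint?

2

Level-order visits nodes level by level from the root, left to right within each level.
Level 0: fern
Level 1: mint, iris
Level 2: ivy, yew, reed
Level 3: tulip, ash, daisy, lily
Level 4: teak, fir
Full level-order sequence: fern, mint, iris, ivy, yew, reed, tulip, ash, daisy, lily, teak, fir.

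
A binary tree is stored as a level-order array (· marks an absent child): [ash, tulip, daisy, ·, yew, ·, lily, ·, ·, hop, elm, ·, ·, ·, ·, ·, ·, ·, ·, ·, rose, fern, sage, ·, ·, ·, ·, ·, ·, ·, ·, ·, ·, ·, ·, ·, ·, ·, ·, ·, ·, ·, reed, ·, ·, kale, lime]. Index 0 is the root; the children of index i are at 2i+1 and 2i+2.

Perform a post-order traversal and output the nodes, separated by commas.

Post-order visits the left subtree, then the right subtree, then the node.
At ash: go left to tulip.
  At tulip: no left child.
  At tulip: go right to yew.
    At yew: go left to hop.
      At hop: no left child.
      At hop: go right to rose.
        At rose: no left child.
        At rose: go right to reed.
          reed is a leaf — visit reed.
        Visit rose.
      Visit hop.
    At yew: go right to elm.
      At elm: go left to fern.
        fern is a leaf — visit fern.
      At elm: go right to sage.
        At sage: go left to kale.
          kale is a leaf — visit kale.
        At sage: go right to lime.
          lime is a leaf — visit lime.
        Visit sage.
      Visit elm.
    Visit yew.
  Visit tulip.
At ash: go right to daisy.
  At daisy: no left child.
  At daisy: go right to lily.
    lily is a leaf — visit lily.
  Visit daisy.
Visit ash.

reed, rose, hop, fern, kale, lime, sage, elm, yew, tulip, lily, daisy, ash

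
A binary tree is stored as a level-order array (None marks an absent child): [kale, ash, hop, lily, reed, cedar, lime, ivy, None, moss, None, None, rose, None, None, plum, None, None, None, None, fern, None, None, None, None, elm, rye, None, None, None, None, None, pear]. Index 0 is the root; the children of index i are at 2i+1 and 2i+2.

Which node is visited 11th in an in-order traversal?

elm

In-order visits the left subtree, then the node, then the right subtree.
At kale: go left to ash.
  At ash: go left to lily.
    At lily: go left to ivy.
      At ivy: go left to plum.
        At plum: no left child.
        Visit plum.
        At plum: go right to pear.
          pear is a leaf — visit pear.
      Visit ivy.
      At ivy: no right child.
    Visit lily.
    At lily: no right child.
  Visit ash.
  At ash: go right to reed.
    At reed: go left to moss.
      At moss: no left child.
      Visit moss.
      At moss: go right to fern.
        fern is a leaf — visit fern.
    Visit reed.
    At reed: no right child.
Visit kale.
At kale: go right to hop.
  At hop: go left to cedar.
    At cedar: no left child.
    Visit cedar.
    At cedar: go right to rose.
      At rose: go left to elm.
        elm is a leaf — visit elm.
      Visit rose.
      At rose: go right to rye.
        rye is a leaf — visit rye.
  Visit hop.
  At hop: go right to lime.
    lime is a leaf — visit lime.
Full in-order sequence: plum, pear, ivy, lily, ash, moss, fern, reed, kale, cedar, elm, rose, rye, hop, lime.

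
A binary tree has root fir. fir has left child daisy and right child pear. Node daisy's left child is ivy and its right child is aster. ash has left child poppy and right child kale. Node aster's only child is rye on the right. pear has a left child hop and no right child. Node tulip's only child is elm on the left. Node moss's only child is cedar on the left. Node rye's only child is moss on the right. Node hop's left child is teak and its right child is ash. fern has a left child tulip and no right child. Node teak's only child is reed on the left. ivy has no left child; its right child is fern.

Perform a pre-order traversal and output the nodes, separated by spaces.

Pre-order visits the node, then its left subtree, then its right subtree.
Visit fir.
At fir: go left to daisy.
  Visit daisy.
  At daisy: go left to ivy.
    Visit ivy.
    At ivy: no left child.
    At ivy: go right to fern.
      Visit fern.
      At fern: go left to tulip.
        Visit tulip.
        At tulip: go left to elm.
          elm is a leaf — visit elm.
        At tulip: no right child.
      At fern: no right child.
  At daisy: go right to aster.
    Visit aster.
    At aster: no left child.
    At aster: go right to rye.
      Visit rye.
      At rye: no left child.
      At rye: go right to moss.
        Visit moss.
        At moss: go left to cedar.
          cedar is a leaf — visit cedar.
        At moss: no right child.
At fir: go right to pear.
  Visit pear.
  At pear: go left to hop.
    Visit hop.
    At hop: go left to teak.
      Visit teak.
      At teak: go left to reed.
        reed is a leaf — visit reed.
      At teak: no right child.
    At hop: go right to ash.
      Visit ash.
      At ash: go left to poppy.
        poppy is a leaf — visit poppy.
      At ash: go right to kale.
        kale is a leaf — visit kale.
  At pear: no right child.

fir daisy ivy fern tulip elm aster rye moss cedar pear hop teak reed ash poppy kale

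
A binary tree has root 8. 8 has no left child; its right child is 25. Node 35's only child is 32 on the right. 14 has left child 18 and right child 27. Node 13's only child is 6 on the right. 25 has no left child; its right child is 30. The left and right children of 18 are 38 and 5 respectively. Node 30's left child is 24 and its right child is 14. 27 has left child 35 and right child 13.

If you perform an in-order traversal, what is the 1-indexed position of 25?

In-order visits the left subtree, then the node, then the right subtree.
At 8: no left child.
Visit 8.
At 8: go right to 25.
  At 25: no left child.
  Visit 25.
  At 25: go right to 30.
    At 30: go left to 24.
      24 is a leaf — visit 24.
    Visit 30.
    At 30: go right to 14.
      At 14: go left to 18.
        At 18: go left to 38.
          38 is a leaf — visit 38.
        Visit 18.
        At 18: go right to 5.
          5 is a leaf — visit 5.
      Visit 14.
      At 14: go right to 27.
        At 27: go left to 35.
          At 35: no left child.
          Visit 35.
          At 35: go right to 32.
            32 is a leaf — visit 32.
        Visit 27.
        At 27: go right to 13.
          At 13: no left child.
          Visit 13.
          At 13: go right to 6.
            6 is a leaf — visit 6.
Full in-order sequence: 8, 25, 24, 30, 38, 18, 5, 14, 35, 32, 27, 13, 6.

2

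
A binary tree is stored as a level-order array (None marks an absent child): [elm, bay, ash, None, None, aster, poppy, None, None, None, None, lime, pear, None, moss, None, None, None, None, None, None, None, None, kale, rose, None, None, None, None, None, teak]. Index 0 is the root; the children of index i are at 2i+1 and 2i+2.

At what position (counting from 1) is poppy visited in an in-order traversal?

In-order visits the left subtree, then the node, then the right subtree.
At elm: go left to bay.
  bay is a leaf — visit bay.
Visit elm.
At elm: go right to ash.
  At ash: go left to aster.
    At aster: go left to lime.
      At lime: go left to kale.
        kale is a leaf — visit kale.
      Visit lime.
      At lime: go right to rose.
        rose is a leaf — visit rose.
    Visit aster.
    At aster: go right to pear.
      pear is a leaf — visit pear.
  Visit ash.
  At ash: go right to poppy.
    At poppy: no left child.
    Visit poppy.
    At poppy: go right to moss.
      At moss: no left child.
      Visit moss.
      At moss: go right to teak.
        teak is a leaf — visit teak.
Full in-order sequence: bay, elm, kale, lime, rose, aster, pear, ash, poppy, moss, teak.

9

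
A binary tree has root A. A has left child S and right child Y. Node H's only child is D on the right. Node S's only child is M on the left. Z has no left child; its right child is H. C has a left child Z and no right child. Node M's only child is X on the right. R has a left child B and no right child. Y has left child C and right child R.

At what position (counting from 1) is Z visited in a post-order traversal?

Post-order visits the left subtree, then the right subtree, then the node.
At A: go left to S.
  At S: go left to M.
    At M: no left child.
    At M: go right to X.
      X is a leaf — visit X.
    Visit M.
  At S: no right child.
  Visit S.
At A: go right to Y.
  At Y: go left to C.
    At C: go left to Z.
      At Z: no left child.
      At Z: go right to H.
        At H: no left child.
        At H: go right to D.
          D is a leaf — visit D.
        Visit H.
      Visit Z.
    At C: no right child.
    Visit C.
  At Y: go right to R.
    At R: go left to B.
      B is a leaf — visit B.
    At R: no right child.
    Visit R.
  Visit Y.
Visit A.
Full post-order sequence: X, M, S, D, H, Z, C, B, R, Y, A.

6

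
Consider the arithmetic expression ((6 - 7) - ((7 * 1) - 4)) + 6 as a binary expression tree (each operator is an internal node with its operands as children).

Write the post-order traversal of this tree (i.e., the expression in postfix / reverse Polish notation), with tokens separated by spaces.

6 7 - 7 1 * 4 - - 6 +

Post-order on an expression tree gives postfix notation: for each operator, emit left operand, right operand, then the operator.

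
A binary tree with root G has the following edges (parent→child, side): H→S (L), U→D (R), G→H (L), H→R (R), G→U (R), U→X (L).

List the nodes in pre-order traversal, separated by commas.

G, H, S, R, U, X, D

Pre-order visits the node, then its left subtree, then its right subtree.
Visit G.
At G: go left to H.
  Visit H.
  At H: go left to S.
    S is a leaf — visit S.
  At H: go right to R.
    R is a leaf — visit R.
At G: go right to U.
  Visit U.
  At U: go left to X.
    X is a leaf — visit X.
  At U: go right to D.
    D is a leaf — visit D.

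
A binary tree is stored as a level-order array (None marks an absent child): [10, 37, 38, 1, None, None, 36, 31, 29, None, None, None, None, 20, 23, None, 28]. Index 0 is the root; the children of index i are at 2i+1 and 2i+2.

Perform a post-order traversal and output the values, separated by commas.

28, 31, 29, 1, 37, 20, 23, 36, 38, 10

Post-order visits the left subtree, then the right subtree, then the node.
At 10: go left to 37.
  At 37: go left to 1.
    At 1: go left to 31.
      At 31: no left child.
      At 31: go right to 28.
        28 is a leaf — visit 28.
      Visit 31.
    At 1: go right to 29.
      29 is a leaf — visit 29.
    Visit 1.
  At 37: no right child.
  Visit 37.
At 10: go right to 38.
  At 38: no left child.
  At 38: go right to 36.
    At 36: go left to 20.
      20 is a leaf — visit 20.
    At 36: go right to 23.
      23 is a leaf — visit 23.
    Visit 36.
  Visit 38.
Visit 10.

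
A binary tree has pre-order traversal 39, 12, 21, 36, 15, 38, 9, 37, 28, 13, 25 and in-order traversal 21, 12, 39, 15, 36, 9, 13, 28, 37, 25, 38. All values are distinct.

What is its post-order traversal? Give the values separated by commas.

21, 12, 15, 13, 28, 25, 37, 9, 38, 36, 39

The first element of pre-order is the root; it splits in-order into left and right subtrees.
Root 39: left subtree has 2 nodes {21, 12}, right has 8 {15, 36, 9, 13, 28, 37, 25, 38}.
  Root 12: left subtree has 1 node {21}, right has 0 { }.
  Root 36: left subtree has 1 node {15}, right has 6 {9, 13, 28, 37, 25, 38}.
    Root 38: left subtree has 5 nodes {9, 13, 28, 37, 25}, right has 0 { }.
      Root 9: left subtree has 0 nodes { }, right has 4 {13, 28, 37, 25}.
        Root 37: left subtree has 2 nodes {13, 28}, right has 1 {25}.
          Root 28: left subtree has 1 node {13}, right has 0 { }.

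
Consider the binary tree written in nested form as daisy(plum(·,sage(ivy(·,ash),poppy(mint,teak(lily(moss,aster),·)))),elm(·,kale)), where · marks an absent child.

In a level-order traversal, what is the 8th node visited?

ash

Level-order visits nodes level by level from the root, left to right within each level.
Level 0: daisy
Level 1: plum, elm
Level 2: sage, kale
Level 3: ivy, poppy
Level 4: ash, mint, teak
Level 5: lily
Level 6: moss, aster
Full level-order sequence: daisy, plum, elm, sage, kale, ivy, poppy, ash, mint, teak, lily, moss, aster.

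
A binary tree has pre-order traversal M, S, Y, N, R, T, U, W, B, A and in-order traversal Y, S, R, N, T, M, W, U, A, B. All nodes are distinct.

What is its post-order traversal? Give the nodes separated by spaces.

The first element of pre-order is the root; it splits in-order into left and right subtrees.
Root M: left subtree has 5 nodes {Y, S, R, N, T}, right has 4 {W, U, A, B}.
  Root S: left subtree has 1 node {Y}, right has 3 {R, N, T}.
    Root N: left subtree has 1 node {R}, right has 1 {T}.
  Root U: left subtree has 1 node {W}, right has 2 {A, B}.
    Root B: left subtree has 1 node {A}, right has 0 { }.

Y R T N S W A B U M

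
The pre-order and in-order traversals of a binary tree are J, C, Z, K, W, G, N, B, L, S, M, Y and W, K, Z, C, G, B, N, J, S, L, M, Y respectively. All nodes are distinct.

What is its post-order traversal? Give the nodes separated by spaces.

The first element of pre-order is the root; it splits in-order into left and right subtrees.
Root J: left subtree has 7 nodes {W, K, Z, C, G, B, N}, right has 4 {S, L, M, Y}.
  Root C: left subtree has 3 nodes {W, K, Z}, right has 3 {G, B, N}.
    Root Z: left subtree has 2 nodes {W, K}, right has 0 { }.
      Root K: left subtree has 1 node {W}, right has 0 { }.
    Root G: left subtree has 0 nodes { }, right has 2 {B, N}.
      Root N: left subtree has 1 node {B}, right has 0 { }.
  Root L: left subtree has 1 node {S}, right has 2 {M, Y}.
    Root M: left subtree has 0 nodes { }, right has 1 {Y}.

W K Z B N G C S Y M L J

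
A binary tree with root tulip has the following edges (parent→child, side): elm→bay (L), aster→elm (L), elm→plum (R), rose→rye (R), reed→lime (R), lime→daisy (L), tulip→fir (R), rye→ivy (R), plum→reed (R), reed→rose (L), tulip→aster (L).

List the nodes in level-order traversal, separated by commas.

tulip, aster, fir, elm, bay, plum, reed, rose, lime, rye, daisy, ivy

Level-order visits nodes level by level from the root, left to right within each level.
Level 0: tulip
Level 1: aster, fir
Level 2: elm
Level 3: bay, plum
Level 4: reed
Level 5: rose, lime
Level 6: rye, daisy
Level 7: ivy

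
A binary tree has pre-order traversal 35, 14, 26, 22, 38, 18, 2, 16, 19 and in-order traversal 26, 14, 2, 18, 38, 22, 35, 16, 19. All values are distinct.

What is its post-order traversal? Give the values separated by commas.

26, 2, 18, 38, 22, 14, 19, 16, 35

The first element of pre-order is the root; it splits in-order into left and right subtrees.
Root 35: left subtree has 6 nodes {26, 14, 2, 18, 38, 22}, right has 2 {16, 19}.
  Root 14: left subtree has 1 node {26}, right has 4 {2, 18, 38, 22}.
    Root 22: left subtree has 3 nodes {2, 18, 38}, right has 0 { }.
      Root 38: left subtree has 2 nodes {2, 18}, right has 0 { }.
        Root 18: left subtree has 1 node {2}, right has 0 { }.
  Root 16: left subtree has 0 nodes { }, right has 1 {19}.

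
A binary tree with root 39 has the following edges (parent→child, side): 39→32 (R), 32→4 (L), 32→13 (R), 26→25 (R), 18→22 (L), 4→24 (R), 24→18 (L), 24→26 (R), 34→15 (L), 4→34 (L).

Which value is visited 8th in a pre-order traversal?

22

Pre-order visits the node, then its left subtree, then its right subtree.
Visit 39.
At 39: no left child.
At 39: go right to 32.
  Visit 32.
  At 32: go left to 4.
    Visit 4.
    At 4: go left to 34.
      Visit 34.
      At 34: go left to 15.
        15 is a leaf — visit 15.
      At 34: no right child.
    At 4: go right to 24.
      Visit 24.
      At 24: go left to 18.
        Visit 18.
        At 18: go left to 22.
          22 is a leaf — visit 22.
        At 18: no right child.
      At 24: go right to 26.
        Visit 26.
        At 26: no left child.
        At 26: go right to 25.
          25 is a leaf — visit 25.
  At 32: go right to 13.
    13 is a leaf — visit 13.
Full pre-order sequence: 39, 32, 4, 34, 15, 24, 18, 22, 26, 25, 13.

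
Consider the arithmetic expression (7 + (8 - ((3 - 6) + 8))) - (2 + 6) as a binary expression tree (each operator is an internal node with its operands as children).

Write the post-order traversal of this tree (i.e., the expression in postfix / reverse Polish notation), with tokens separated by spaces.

Post-order on an expression tree gives postfix notation: for each operator, emit left operand, right operand, then the operator.

7 8 3 6 - 8 + - + 2 6 + -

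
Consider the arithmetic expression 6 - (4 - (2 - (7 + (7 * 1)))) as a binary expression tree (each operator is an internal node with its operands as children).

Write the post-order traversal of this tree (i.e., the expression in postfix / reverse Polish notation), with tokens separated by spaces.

Post-order on an expression tree gives postfix notation: for each operator, emit left operand, right operand, then the operator.

6 4 2 7 7 1 * + - - -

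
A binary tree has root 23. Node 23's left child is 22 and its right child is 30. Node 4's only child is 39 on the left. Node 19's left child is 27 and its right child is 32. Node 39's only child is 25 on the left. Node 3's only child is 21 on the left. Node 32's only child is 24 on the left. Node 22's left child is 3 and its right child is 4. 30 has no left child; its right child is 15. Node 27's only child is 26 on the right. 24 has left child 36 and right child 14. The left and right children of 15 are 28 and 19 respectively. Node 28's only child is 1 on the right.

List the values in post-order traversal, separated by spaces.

Post-order visits the left subtree, then the right subtree, then the node.
At 23: go left to 22.
  At 22: go left to 3.
    At 3: go left to 21.
      21 is a leaf — visit 21.
    At 3: no right child.
    Visit 3.
  At 22: go right to 4.
    At 4: go left to 39.
      At 39: go left to 25.
        25 is a leaf — visit 25.
      At 39: no right child.
      Visit 39.
    At 4: no right child.
    Visit 4.
  Visit 22.
At 23: go right to 30.
  At 30: no left child.
  At 30: go right to 15.
    At 15: go left to 28.
      At 28: no left child.
      At 28: go right to 1.
        1 is a leaf — visit 1.
      Visit 28.
    At 15: go right to 19.
      At 19: go left to 27.
        At 27: no left child.
        At 27: go right to 26.
          26 is a leaf — visit 26.
        Visit 27.
      At 19: go right to 32.
        At 32: go left to 24.
          At 24: go left to 36.
            36 is a leaf — visit 36.
          At 24: go right to 14.
            14 is a leaf — visit 14.
          Visit 24.
        At 32: no right child.
        Visit 32.
      Visit 19.
    Visit 15.
  Visit 30.
Visit 23.

21 3 25 39 4 22 1 28 26 27 36 14 24 32 19 15 30 23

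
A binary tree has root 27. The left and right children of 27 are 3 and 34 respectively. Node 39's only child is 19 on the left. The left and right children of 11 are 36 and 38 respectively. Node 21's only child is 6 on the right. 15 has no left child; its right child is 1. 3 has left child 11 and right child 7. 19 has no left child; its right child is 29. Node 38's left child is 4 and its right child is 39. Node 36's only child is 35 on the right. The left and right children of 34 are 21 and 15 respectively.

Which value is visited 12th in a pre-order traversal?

Pre-order visits the node, then its left subtree, then its right subtree.
Visit 27.
At 27: go left to 3.
  Visit 3.
  At 3: go left to 11.
    Visit 11.
    At 11: go left to 36.
      Visit 36.
      At 36: no left child.
      At 36: go right to 35.
        35 is a leaf — visit 35.
    At 11: go right to 38.
      Visit 38.
      At 38: go left to 4.
        4 is a leaf — visit 4.
      At 38: go right to 39.
        Visit 39.
        At 39: go left to 19.
          Visit 19.
          At 19: no left child.
          At 19: go right to 29.
            29 is a leaf — visit 29.
        At 39: no right child.
  At 3: go right to 7.
    7 is a leaf — visit 7.
At 27: go right to 34.
  Visit 34.
  At 34: go left to 21.
    Visit 21.
    At 21: no left child.
    At 21: go right to 6.
      6 is a leaf — visit 6.
  At 34: go right to 15.
    Visit 15.
    At 15: no left child.
    At 15: go right to 1.
      1 is a leaf — visit 1.
Full pre-order sequence: 27, 3, 11, 36, 35, 38, 4, 39, 19, 29, 7, 34, 21, 6, 15, 1.

34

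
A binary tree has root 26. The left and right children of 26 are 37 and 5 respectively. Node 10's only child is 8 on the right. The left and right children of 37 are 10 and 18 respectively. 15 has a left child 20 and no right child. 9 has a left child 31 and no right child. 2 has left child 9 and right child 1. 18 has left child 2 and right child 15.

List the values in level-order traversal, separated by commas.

Level-order visits nodes level by level from the root, left to right within each level.
Level 0: 26
Level 1: 37, 5
Level 2: 10, 18
Level 3: 8, 2, 15
Level 4: 9, 1, 20
Level 5: 31

26, 37, 5, 10, 18, 8, 2, 15, 9, 1, 20, 31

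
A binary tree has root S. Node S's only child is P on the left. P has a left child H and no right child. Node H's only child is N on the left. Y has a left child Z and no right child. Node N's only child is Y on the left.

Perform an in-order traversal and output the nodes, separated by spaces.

Z Y N H P S

In-order visits the left subtree, then the node, then the right subtree.
At S: go left to P.
  At P: go left to H.
    At H: go left to N.
      At N: go left to Y.
        At Y: go left to Z.
          Z is a leaf — visit Z.
        Visit Y.
        At Y: no right child.
      Visit N.
      At N: no right child.
    Visit H.
    At H: no right child.
  Visit P.
  At P: no right child.
Visit S.
At S: no right child.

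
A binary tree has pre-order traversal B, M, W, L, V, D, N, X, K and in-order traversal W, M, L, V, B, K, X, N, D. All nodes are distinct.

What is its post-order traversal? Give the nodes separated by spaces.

W V L M K X N D B

The first element of pre-order is the root; it splits in-order into left and right subtrees.
Root B: left subtree has 4 nodes {W, M, L, V}, right has 4 {K, X, N, D}.
  Root M: left subtree has 1 node {W}, right has 2 {L, V}.
    Root L: left subtree has 0 nodes { }, right has 1 {V}.
  Root D: left subtree has 3 nodes {K, X, N}, right has 0 { }.
    Root N: left subtree has 2 nodes {K, X}, right has 0 { }.
      Root X: left subtree has 1 node {K}, right has 0 { }.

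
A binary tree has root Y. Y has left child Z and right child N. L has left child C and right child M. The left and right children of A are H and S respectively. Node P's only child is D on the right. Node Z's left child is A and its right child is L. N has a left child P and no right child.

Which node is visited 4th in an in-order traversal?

Z

In-order visits the left subtree, then the node, then the right subtree.
At Y: go left to Z.
  At Z: go left to A.
    At A: go left to H.
      H is a leaf — visit H.
    Visit A.
    At A: go right to S.
      S is a leaf — visit S.
  Visit Z.
  At Z: go right to L.
    At L: go left to C.
      C is a leaf — visit C.
    Visit L.
    At L: go right to M.
      M is a leaf — visit M.
Visit Y.
At Y: go right to N.
  At N: go left to P.
    At P: no left child.
    Visit P.
    At P: go right to D.
      D is a leaf — visit D.
  Visit N.
  At N: no right child.
Full in-order sequence: H, A, S, Z, C, L, M, Y, P, D, N.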